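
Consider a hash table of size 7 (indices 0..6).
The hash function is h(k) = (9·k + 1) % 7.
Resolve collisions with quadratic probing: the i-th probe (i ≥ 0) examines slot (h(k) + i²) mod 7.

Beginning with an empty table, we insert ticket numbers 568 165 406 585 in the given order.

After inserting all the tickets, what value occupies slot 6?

568 hashes to 3; slot 3 is free → place at 3.
165 hashes to 2; slot 2 is free → place at 2.
406 hashes to 1; slot 1 is free → place at 1.
585 hashes to 2; 2,3 taken → place at 6.
Table: [—, 406, 165, 568, —, —, 585]

585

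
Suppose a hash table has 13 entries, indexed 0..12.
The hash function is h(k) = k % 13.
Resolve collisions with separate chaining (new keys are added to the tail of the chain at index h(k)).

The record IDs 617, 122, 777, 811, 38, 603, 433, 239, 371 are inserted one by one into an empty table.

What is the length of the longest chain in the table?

4

617 → bucket 6
122 → bucket 5
777 → bucket 10
811 → bucket 5 (collision)
38 → bucket 12
603 → bucket 5 (collision)
433 → bucket 4
239 → bucket 5 (collision)
371 → bucket 7
Final buckets:
0: _
1: _
2: _
3: _
4: 433
5: 122 -> 811 -> 603 -> 239
6: 617
7: 371
8: _
9: _
10: 777
11: _
12: 38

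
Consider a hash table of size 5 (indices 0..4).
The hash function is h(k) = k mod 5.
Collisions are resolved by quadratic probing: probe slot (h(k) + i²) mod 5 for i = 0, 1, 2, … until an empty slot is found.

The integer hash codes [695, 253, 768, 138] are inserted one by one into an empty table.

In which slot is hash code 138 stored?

2

695 hashes to 0; slot 0 is free -> place at 0.
253 hashes to 3; slot 3 is free -> place at 3.
768 hashes to 3; 3 taken -> place at 4.
138 hashes to 3; 3,4 taken -> place at 2.
Table: [695, ., 138, 253, 768]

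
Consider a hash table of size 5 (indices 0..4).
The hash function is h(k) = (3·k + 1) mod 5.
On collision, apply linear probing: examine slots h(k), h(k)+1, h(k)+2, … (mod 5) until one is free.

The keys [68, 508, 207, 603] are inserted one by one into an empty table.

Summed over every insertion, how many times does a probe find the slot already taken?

Insert 68: h=0, slot 0 empty => index 0.
Insert 508: h=0, slot 0 occupied => index 1.
Insert 207: h=2, slot 2 empty => index 2.
Insert 603: h=0, slots 0,1,2 occupied => index 3.
Table: [68, 508, 207, 603, -]

4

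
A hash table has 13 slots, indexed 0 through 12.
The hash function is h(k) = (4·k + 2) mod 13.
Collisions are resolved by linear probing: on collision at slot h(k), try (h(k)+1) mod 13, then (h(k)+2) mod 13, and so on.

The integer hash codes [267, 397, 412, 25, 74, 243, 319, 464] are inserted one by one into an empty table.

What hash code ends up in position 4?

267

267: h=4 -> slot 4
397: h=4, probe 4,5 -> slot 5
412: h=12 -> slot 12
25: h=11 -> slot 11
74: h=12, probe 12,0 -> slot 0
243: h=12, probe 12,0,1 -> slot 1
319: h=4, probe 4,5,6 -> slot 6
464: h=12, probe 12,0,1,2 -> slot 2
Table: [74, 243, 464, -, 267, 397, 319, -, -, -, -, 25, 412]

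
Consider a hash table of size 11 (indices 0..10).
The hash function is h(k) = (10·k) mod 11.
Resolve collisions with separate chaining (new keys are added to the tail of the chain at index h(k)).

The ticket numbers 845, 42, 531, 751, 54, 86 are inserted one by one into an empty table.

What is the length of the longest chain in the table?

845 -> bucket 2
42 -> bucket 2 (collision)
531 -> bucket 8
751 -> bucket 8 (collision)
54 -> bucket 1
86 -> bucket 2 (collision)
Final buckets:
0: .
1: 54
2: 845 -> 42 -> 86
3: .
4: .
5: .
6: .
7: .
8: 531 -> 751
9: .
10: .

3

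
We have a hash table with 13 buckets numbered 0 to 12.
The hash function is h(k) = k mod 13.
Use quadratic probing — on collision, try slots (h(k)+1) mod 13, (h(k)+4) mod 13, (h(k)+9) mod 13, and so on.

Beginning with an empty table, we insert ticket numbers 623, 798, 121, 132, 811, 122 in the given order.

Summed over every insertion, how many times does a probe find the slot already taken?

623 hashes to 12; slot 12 is free => place at 12.
798 hashes to 5; slot 5 is free => place at 5.
121 hashes to 4; slot 4 is free => place at 4.
132 hashes to 2; slot 2 is free => place at 2.
811 hashes to 5; 5 taken => place at 6.
122 hashes to 5; 5,6 taken => place at 9.
Table: [., ., 132, ., 121, 798, 811, ., ., 122, ., ., 623]

3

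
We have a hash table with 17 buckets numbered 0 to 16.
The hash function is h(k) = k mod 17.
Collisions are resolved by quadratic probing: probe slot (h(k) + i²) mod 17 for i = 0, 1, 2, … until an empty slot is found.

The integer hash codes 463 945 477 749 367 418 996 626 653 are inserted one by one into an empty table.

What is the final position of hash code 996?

9

Insert 463: h=4, slot 4 empty => index 4.
Insert 945: h=10, slot 10 empty => index 10.
Insert 477: h=1, slot 1 empty => index 1.
Insert 749: h=1, slot 1 occupied => index 2.
Insert 367: h=10, slot 10 occupied => index 11.
Insert 418: h=10, slots 10,11 occupied => index 14.
Insert 996: h=10, slots 10,11,14,2 occupied => index 9.
Insert 626: h=14, slot 14 occupied => index 15.
Insert 653: h=7, slot 7 empty => index 7.
Table: [., 477, 749, ., 463, ., ., 653, ., 996, 945, 367, ., ., 418, 626, .]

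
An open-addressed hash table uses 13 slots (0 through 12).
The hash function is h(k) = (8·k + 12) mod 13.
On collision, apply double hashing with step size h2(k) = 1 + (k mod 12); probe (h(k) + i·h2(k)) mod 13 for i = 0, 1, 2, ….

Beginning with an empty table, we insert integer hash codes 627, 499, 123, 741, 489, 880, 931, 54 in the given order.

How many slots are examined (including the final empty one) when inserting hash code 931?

3

627 hashes to 10; slot 10 is free => place at 10.
499 hashes to 0; slot 0 is free => place at 0.
123 hashes to 8; slot 8 is free => place at 8.
741 hashes to 12; slot 12 is free => place at 12.
489 hashes to 11; slot 11 is free => place at 11.
880 hashes to 6; slot 6 is free => place at 6.
931 hashes to 11, h2=8; 11,6 taken => place at 1.
54 hashes to 2; slot 2 is free => place at 2.
Table: [499, 931, 54, ., ., ., 880, ., 123, ., 627, 489, 741]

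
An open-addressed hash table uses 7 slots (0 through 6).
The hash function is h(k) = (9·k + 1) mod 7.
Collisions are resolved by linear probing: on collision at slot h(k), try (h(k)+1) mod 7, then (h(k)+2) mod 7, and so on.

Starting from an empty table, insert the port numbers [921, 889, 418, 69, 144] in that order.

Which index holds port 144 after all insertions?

921: h=2 => slot 2
889: h=1 => slot 1
418: h=4 => slot 4
69: h=6 => slot 6
144: h=2, probe 2,3 => slot 3
Table: [., 889, 921, 144, 418, ., 69]

3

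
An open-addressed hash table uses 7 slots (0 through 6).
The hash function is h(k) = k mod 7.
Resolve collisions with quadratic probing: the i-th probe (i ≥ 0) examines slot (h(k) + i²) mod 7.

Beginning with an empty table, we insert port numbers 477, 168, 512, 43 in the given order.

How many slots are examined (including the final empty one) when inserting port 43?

Insert 477: h=1, slot 1 empty -> index 1.
Insert 168: h=0, slot 0 empty -> index 0.
Insert 512: h=1, slot 1 occupied -> index 2.
Insert 43: h=1, slots 1,2 occupied -> index 5.
Table: [168, 477, 512, ., ., 43, .]

3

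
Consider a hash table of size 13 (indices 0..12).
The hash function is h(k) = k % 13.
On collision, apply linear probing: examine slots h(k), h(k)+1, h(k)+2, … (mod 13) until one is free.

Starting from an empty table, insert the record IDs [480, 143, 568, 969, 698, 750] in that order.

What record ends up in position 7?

969

480 hashes to 12; slot 12 is free => place at 12.
143 hashes to 0; slot 0 is free => place at 0.
568 hashes to 9; slot 9 is free => place at 9.
969 hashes to 7; slot 7 is free => place at 7.
698 hashes to 9; 9 taken => place at 10.
750 hashes to 9; 9,10 taken => place at 11.
Table: [143, —, —, —, —, —, —, 969, —, 568, 698, 750, 480]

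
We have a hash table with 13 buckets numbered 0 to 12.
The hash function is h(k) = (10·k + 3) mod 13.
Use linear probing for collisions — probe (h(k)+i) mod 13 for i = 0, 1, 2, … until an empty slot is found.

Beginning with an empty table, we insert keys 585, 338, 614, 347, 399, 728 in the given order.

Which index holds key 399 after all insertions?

5

585: h=3 -> slot 3
338: h=3, probe 3,4 -> slot 4
614: h=7 -> slot 7
347: h=2 -> slot 2
399: h=2, probe 2,3,4,5 -> slot 5
728: h=3, probe 3,4,5,6 -> slot 6
Table: [-, -, 347, 585, 338, 399, 728, 614, -, -, -, -, -]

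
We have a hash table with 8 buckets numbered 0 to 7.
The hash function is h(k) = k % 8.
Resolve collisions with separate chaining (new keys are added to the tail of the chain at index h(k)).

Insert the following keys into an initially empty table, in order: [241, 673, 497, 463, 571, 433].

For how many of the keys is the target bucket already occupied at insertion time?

Insert 241: h=1, bucket 1 empty → new chain.
Insert 673: h=1, bucket 1 nonempty → append to chain.
Insert 497: h=1, bucket 1 nonempty → append to chain.
Insert 463: h=7, bucket 7 empty → new chain.
Insert 571: h=3, bucket 3 empty → new chain.
Insert 433: h=1, bucket 1 nonempty → append to chain.
Final buckets:
0: -
1: 241 -> 673 -> 497 -> 433
2: -
3: 571
4: -
5: -
6: -
7: 463

3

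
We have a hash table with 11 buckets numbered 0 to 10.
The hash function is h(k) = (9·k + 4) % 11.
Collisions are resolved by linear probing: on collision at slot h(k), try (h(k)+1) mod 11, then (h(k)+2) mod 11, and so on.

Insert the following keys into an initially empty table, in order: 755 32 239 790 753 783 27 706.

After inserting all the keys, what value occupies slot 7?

755 hashes to 1; slot 1 is free => place at 1.
32 hashes to 6; slot 6 is free => place at 6.
239 hashes to 10; slot 10 is free => place at 10.
790 hashes to 8; slot 8 is free => place at 8.
753 hashes to 5; slot 5 is free => place at 5.
783 hashes to 0; slot 0 is free => place at 0.
27 hashes to 5; 5,6 taken => place at 7.
706 hashes to 0; 0,1 taken => place at 2.
Table: [783, 755, 706, _, _, 753, 32, 27, 790, _, 239]

27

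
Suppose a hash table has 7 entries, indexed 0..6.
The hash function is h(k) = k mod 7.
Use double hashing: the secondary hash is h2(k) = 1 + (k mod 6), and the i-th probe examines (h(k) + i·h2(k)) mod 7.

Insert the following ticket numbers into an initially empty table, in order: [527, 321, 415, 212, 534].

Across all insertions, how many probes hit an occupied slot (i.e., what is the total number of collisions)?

3

527 hashes to 2; slot 2 is free → place at 2.
321 hashes to 6; slot 6 is free → place at 6.
415 hashes to 2, h2=2; 2 taken → place at 4.
212 hashes to 2, h2=3; 2 taken → place at 5.
534 hashes to 2, h2=1; 2 taken → place at 3.
Table: [∅, ∅, 527, 534, 415, 212, 321]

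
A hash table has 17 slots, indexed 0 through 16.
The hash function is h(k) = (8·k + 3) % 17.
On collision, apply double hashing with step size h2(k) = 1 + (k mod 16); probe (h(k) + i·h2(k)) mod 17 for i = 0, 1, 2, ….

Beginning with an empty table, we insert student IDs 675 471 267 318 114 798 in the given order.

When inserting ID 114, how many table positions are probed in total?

2

675: h=14 => slot 14
471: h=14, h2=8, probe 14,5 => slot 5
267: h=14, h2=12, probe 14,9 => slot 9
318: h=14, h2=15, probe 14,12 => slot 12
114: h=14, h2=3, probe 14,0 => slot 0
798: h=12, h2=15, probe 12,10 => slot 10
Table: [114, -, -, -, -, 471, -, -, -, 267, 798, -, 318, -, 675, -, -]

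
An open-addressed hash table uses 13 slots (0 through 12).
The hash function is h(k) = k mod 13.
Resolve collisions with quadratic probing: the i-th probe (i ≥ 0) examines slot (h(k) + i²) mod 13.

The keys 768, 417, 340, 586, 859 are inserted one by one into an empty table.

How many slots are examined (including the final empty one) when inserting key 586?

3

Insert 768: h=1, slot 1 empty => index 1.
Insert 417: h=1, slot 1 occupied => index 2.
Insert 340: h=2, slot 2 occupied => index 3.
Insert 586: h=1, slots 1,2 occupied => index 5.
Insert 859: h=1, slots 1,2,5 occupied => index 10.
Table: [—, 768, 417, 340, —, 586, —, —, —, —, 859, —, —]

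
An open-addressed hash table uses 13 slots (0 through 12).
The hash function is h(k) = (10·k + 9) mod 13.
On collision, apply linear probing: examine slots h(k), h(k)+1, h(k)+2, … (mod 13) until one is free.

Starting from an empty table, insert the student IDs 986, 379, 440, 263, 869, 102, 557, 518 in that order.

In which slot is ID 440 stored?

986 hashes to 2; slot 2 is free -> place at 2.
379 hashes to 3; slot 3 is free -> place at 3.
440 hashes to 2; 2,3 taken -> place at 4.
263 hashes to 0; slot 0 is free -> place at 0.
869 hashes to 2; 2,3,4 taken -> place at 5.
102 hashes to 2; 2,3,4,5 taken -> place at 6.
557 hashes to 2; 2,3,4,5,6 taken -> place at 7.
518 hashes to 2; 2,3,4,5,6,7 taken -> place at 8.
Table: [263, _, 986, 379, 440, 869, 102, 557, 518, _, _, _, _]

4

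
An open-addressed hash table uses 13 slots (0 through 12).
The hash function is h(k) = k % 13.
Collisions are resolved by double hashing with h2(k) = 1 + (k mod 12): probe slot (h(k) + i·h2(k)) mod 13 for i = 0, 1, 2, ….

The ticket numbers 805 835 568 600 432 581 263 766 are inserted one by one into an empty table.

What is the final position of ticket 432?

4

805 hashes to 12; slot 12 is free -> place at 12.
835 hashes to 3; slot 3 is free -> place at 3.
568 hashes to 9; slot 9 is free -> place at 9.
600 hashes to 2; slot 2 is free -> place at 2.
432 hashes to 3, h2=1; 3 taken -> place at 4.
581 hashes to 9, h2=6; 9,2 taken -> place at 8.
263 hashes to 3, h2=12; 3,2 taken -> place at 1.
766 hashes to 12, h2=11; 12 taken -> place at 10.
Table: [-, 263, 600, 835, 432, -, -, -, 581, 568, 766, -, 805]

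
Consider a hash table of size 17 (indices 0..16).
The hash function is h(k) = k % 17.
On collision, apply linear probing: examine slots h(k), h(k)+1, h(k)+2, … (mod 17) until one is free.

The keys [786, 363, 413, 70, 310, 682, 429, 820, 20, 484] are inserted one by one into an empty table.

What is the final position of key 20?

10

Insert 786: h=4, slot 4 empty → index 4.
Insert 363: h=6, slot 6 empty → index 6.
Insert 413: h=5, slot 5 empty → index 5.
Insert 70: h=2, slot 2 empty → index 2.
Insert 310: h=4, slots 4,5,6 occupied → index 7.
Insert 682: h=2, slot 2 occupied → index 3.
Insert 429: h=4, slots 4,5,6,7 occupied → index 8.
Insert 820: h=4, slots 4,5,6,7,8 occupied → index 9.
Insert 20: h=3, slots 3,4,5,6,7,8,9 occupied → index 10.
Insert 484: h=8, slots 8,9,10 occupied → index 11.
Table: [., ., 70, 682, 786, 413, 363, 310, 429, 820, 20, 484, ., ., ., ., .]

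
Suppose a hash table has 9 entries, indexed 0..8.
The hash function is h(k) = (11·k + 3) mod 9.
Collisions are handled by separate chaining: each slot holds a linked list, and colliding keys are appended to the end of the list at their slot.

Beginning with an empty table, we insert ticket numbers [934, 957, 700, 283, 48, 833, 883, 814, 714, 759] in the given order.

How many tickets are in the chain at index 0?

Insert 934: h=8, bucket 8 empty -> new chain.
Insert 957: h=0, bucket 0 empty -> new chain.
Insert 700: h=8, bucket 8 nonempty -> append to chain.
Insert 283: h=2, bucket 2 empty -> new chain.
Insert 48: h=0, bucket 0 nonempty -> append to chain.
Insert 833: h=4, bucket 4 empty -> new chain.
Insert 883: h=5, bucket 5 empty -> new chain.
Insert 814: h=2, bucket 2 nonempty -> append to chain.
Insert 714: h=0, bucket 0 nonempty -> append to chain.
Insert 759: h=0, bucket 0 nonempty -> append to chain.
Final buckets:
0: 957 -> 48 -> 714 -> 759
1: .
2: 283 -> 814
3: .
4: 833
5: 883
6: .
7: .
8: 934 -> 700

4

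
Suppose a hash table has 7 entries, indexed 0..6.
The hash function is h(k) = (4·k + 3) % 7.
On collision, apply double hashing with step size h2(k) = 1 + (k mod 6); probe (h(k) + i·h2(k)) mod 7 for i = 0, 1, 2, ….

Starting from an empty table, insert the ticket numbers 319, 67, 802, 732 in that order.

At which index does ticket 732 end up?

6

Insert 319: h=5, slot 5 empty → index 5.
Insert 67: h=5, h2=2, slot 5 occupied → index 0.
Insert 802: h=5, h2=5, slot 5 occupied → index 3.
Insert 732: h=5, h2=1, slot 5 occupied → index 6.
Table: [67, ., ., 802, ., 319, 732]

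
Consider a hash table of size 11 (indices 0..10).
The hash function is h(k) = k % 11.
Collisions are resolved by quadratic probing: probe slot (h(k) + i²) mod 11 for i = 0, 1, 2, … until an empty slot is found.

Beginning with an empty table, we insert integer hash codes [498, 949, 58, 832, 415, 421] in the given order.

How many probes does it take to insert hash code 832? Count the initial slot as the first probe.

Insert 498: h=3, slot 3 empty -> index 3.
Insert 949: h=3, slot 3 occupied -> index 4.
Insert 58: h=3, slots 3,4 occupied -> index 7.
Insert 832: h=7, slot 7 occupied -> index 8.
Insert 415: h=8, slot 8 occupied -> index 9.
Insert 421: h=3, slots 3,4,7 occupied -> index 1.
Table: [., 421, ., 498, 949, ., ., 58, 832, 415, .]

2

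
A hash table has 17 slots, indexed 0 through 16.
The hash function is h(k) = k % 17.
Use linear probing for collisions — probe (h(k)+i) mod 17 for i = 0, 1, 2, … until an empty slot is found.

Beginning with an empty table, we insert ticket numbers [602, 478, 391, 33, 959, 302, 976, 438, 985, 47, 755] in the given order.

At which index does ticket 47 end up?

15

Insert 602: h=7, slot 7 empty => index 7.
Insert 478: h=2, slot 2 empty => index 2.
Insert 391: h=0, slot 0 empty => index 0.
Insert 33: h=16, slot 16 empty => index 16.
Insert 959: h=7, slot 7 occupied => index 8.
Insert 302: h=13, slot 13 empty => index 13.
Insert 976: h=7, slots 7,8 occupied => index 9.
Insert 438: h=13, slot 13 occupied => index 14.
Insert 985: h=16, slots 16,0 occupied => index 1.
Insert 47: h=13, slots 13,14 occupied => index 15.
Insert 755: h=7, slots 7,8,9 occupied => index 10.
Table: [391, 985, 478, -, -, -, -, 602, 959, 976, 755, -, -, 302, 438, 47, 33]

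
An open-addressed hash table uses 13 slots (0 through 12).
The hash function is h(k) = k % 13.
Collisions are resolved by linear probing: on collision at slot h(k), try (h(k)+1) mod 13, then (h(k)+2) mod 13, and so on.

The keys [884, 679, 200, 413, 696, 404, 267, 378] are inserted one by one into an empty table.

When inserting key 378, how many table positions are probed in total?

2

884: h=0 → slot 0
679: h=3 → slot 3
200: h=5 → slot 5
413: h=10 → slot 10
696: h=7 → slot 7
404: h=1 → slot 1
267: h=7, probe 7,8 → slot 8
378: h=1, probe 1,2 → slot 2
Table: [884, 404, 378, 679, ∅, 200, ∅, 696, 267, ∅, 413, ∅, ∅]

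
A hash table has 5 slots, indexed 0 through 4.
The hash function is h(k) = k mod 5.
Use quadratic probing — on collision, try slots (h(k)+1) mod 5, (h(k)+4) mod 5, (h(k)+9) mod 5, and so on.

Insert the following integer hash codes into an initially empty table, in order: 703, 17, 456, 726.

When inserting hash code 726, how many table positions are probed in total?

3

Insert 703: h=3, slot 3 empty → index 3.
Insert 17: h=2, slot 2 empty → index 2.
Insert 456: h=1, slot 1 empty → index 1.
Insert 726: h=1, slots 1,2 occupied → index 0.
Table: [726, 456, 17, 703, —]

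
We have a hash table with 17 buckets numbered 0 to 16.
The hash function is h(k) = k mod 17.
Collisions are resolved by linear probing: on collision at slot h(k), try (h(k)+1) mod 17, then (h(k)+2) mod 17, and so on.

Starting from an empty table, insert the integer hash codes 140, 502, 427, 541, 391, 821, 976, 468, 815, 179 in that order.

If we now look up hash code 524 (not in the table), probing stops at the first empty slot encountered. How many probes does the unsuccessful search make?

Insert 140: h=4, slot 4 empty → index 4.
Insert 502: h=9, slot 9 empty → index 9.
Insert 427: h=2, slot 2 empty → index 2.
Insert 541: h=14, slot 14 empty → index 14.
Insert 391: h=0, slot 0 empty → index 0.
Insert 821: h=5, slot 5 empty → index 5.
Insert 976: h=7, slot 7 empty → index 7.
Insert 468: h=9, slot 9 occupied → index 10.
Insert 815: h=16, slot 16 empty → index 16.
Insert 179: h=9, slots 9,10 occupied → index 11.
Table: [391, ∅, 427, ∅, 140, 821, ∅, 976, ∅, 502, 468, 179, ∅, ∅, 541, ∅, 815]
Lookup 524: h=14, probe 14,15 → slot 15 empty, not found.

2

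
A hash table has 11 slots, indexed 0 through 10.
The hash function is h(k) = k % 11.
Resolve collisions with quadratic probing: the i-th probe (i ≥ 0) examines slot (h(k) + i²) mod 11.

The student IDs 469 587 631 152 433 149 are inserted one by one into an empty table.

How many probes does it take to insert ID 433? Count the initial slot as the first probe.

3

469 hashes to 7; slot 7 is free -> place at 7.
587 hashes to 4; slot 4 is free -> place at 4.
631 hashes to 4; 4 taken -> place at 5.
152 hashes to 9; slot 9 is free -> place at 9.
433 hashes to 4; 4,5 taken -> place at 8.
149 hashes to 6; slot 6 is free -> place at 6.
Table: [-, -, -, -, 587, 631, 149, 469, 433, 152, -]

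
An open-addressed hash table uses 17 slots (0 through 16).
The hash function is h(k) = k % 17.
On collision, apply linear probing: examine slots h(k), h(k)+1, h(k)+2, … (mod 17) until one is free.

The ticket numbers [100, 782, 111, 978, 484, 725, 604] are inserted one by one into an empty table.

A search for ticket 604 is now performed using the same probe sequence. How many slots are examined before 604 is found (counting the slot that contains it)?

4

100 hashes to 15; slot 15 is free => place at 15.
782 hashes to 0; slot 0 is free => place at 0.
111 hashes to 9; slot 9 is free => place at 9.
978 hashes to 9; 9 taken => place at 10.
484 hashes to 8; slot 8 is free => place at 8.
725 hashes to 11; slot 11 is free => place at 11.
604 hashes to 9; 9,10,11 taken => place at 12.
Table: [782, ., ., ., ., ., ., ., 484, 111, 978, 725, 604, ., ., 100, .]
Lookup 604: h=9, probe 9,10,11,12 → found at 12.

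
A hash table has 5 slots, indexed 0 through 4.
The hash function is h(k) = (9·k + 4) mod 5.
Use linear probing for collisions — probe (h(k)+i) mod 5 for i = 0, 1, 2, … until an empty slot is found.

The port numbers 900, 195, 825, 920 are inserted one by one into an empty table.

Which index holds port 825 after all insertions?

1

900 hashes to 4; slot 4 is free => place at 4.
195 hashes to 4; 4 taken => place at 0.
825 hashes to 4; 4,0 taken => place at 1.
920 hashes to 4; 4,0,1 taken => place at 2.
Table: [195, 825, 920, -, 900]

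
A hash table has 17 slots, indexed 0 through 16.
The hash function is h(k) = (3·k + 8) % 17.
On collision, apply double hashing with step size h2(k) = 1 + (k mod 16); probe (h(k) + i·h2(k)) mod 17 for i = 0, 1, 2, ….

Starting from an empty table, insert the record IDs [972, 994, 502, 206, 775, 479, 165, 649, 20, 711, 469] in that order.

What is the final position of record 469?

972 hashes to 0; slot 0 is free -> place at 0.
994 hashes to 15; slot 15 is free -> place at 15.
502 hashes to 1; slot 1 is free -> place at 1.
206 hashes to 14; slot 14 is free -> place at 14.
775 hashes to 4; slot 4 is free -> place at 4.
479 hashes to 0, h2=16; 0 taken -> place at 16.
165 hashes to 10; slot 10 is free -> place at 10.
649 hashes to 0, h2=10; 0,10 taken -> place at 3.
20 hashes to 0, h2=5; 0 taken -> place at 5.
711 hashes to 16, h2=8; 16 taken -> place at 7.
469 hashes to 4, h2=6; 4,10,16,5 taken -> place at 11.
Table: [972, 502, ∅, 649, 775, 20, ∅, 711, ∅, ∅, 165, 469, ∅, ∅, 206, 994, 479]

11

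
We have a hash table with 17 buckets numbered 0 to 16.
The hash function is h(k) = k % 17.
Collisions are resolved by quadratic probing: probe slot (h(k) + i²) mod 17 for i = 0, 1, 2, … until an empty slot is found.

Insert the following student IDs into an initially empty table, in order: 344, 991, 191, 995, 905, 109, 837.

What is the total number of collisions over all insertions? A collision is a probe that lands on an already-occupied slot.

9

344 hashes to 4; slot 4 is free -> place at 4.
991 hashes to 5; slot 5 is free -> place at 5.
191 hashes to 4; 4,5 taken -> place at 8.
995 hashes to 9; slot 9 is free -> place at 9.
905 hashes to 4; 4,5,8 taken -> place at 13.
109 hashes to 7; slot 7 is free -> place at 7.
837 hashes to 4; 4,5,8,13 taken -> place at 3.
Table: [-, -, -, 837, 344, 991, -, 109, 191, 995, -, -, -, 905, -, -, -]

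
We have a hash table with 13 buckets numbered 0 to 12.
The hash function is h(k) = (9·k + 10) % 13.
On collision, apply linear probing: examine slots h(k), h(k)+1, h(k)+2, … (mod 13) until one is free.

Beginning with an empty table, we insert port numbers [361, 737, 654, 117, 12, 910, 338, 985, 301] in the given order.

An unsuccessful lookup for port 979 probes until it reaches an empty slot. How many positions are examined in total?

2

Insert 361: h=9, slot 9 empty => index 9.
Insert 737: h=0, slot 0 empty => index 0.
Insert 654: h=7, slot 7 empty => index 7.
Insert 117: h=10, slot 10 empty => index 10.
Insert 12: h=1, slot 1 empty => index 1.
Insert 910: h=10, slot 10 occupied => index 11.
Insert 338: h=10, slots 10,11 occupied => index 12.
Insert 985: h=9, slots 9,10,11,12,0,1 occupied => index 2.
Insert 301: h=2, slot 2 occupied => index 3.
Table: [737, 12, 985, 301, _, _, _, 654, _, 361, 117, 910, 338]
Lookup 979: h=7, probe 7,8 → slot 8 empty, not found.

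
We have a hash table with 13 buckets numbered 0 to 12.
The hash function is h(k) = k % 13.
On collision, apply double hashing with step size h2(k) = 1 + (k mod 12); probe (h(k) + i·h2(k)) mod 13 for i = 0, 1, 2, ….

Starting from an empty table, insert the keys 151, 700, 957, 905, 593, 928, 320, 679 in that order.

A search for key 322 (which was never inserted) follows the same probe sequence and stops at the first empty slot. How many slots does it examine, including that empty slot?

3

151 hashes to 8; slot 8 is free → place at 8.
700 hashes to 11; slot 11 is free → place at 11.
957 hashes to 8, h2=10; 8 taken → place at 5.
905 hashes to 8, h2=6; 8 taken → place at 1.
593 hashes to 8, h2=6; 8,1 taken → place at 7.
928 hashes to 5, h2=5; 5 taken → place at 10.
320 hashes to 8, h2=9; 8 taken → place at 4.
679 hashes to 3; slot 3 is free → place at 3.
Table: [∅, 905, ∅, 679, 320, 957, ∅, 593, 151, ∅, 928, 700, ∅]
Lookup 322: h=10, h2=11, probe 10,8,6 → slot 6 empty, not found.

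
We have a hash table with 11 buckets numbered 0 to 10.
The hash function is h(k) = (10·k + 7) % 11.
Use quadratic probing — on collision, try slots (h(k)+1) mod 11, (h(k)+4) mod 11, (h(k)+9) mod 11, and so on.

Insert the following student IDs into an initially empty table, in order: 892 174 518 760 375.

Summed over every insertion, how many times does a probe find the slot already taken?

6

892: h=6 => slot 6
174: h=9 => slot 9
518: h=6, probe 6,7 => slot 7
760: h=6, probe 6,7,10 => slot 10
375: h=6, probe 6,7,10,4 => slot 4
Table: [—, —, —, —, 375, —, 892, 518, —, 174, 760]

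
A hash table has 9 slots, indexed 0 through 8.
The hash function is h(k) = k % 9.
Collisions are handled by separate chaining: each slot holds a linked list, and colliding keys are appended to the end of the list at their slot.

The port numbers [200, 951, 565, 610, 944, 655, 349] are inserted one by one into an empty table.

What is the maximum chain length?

4

Insert 200: h=2, bucket 2 empty -> new chain.
Insert 951: h=6, bucket 6 empty -> new chain.
Insert 565: h=7, bucket 7 empty -> new chain.
Insert 610: h=7, bucket 7 nonempty -> append to chain.
Insert 944: h=8, bucket 8 empty -> new chain.
Insert 655: h=7, bucket 7 nonempty -> append to chain.
Insert 349: h=7, bucket 7 nonempty -> append to chain.
Final buckets:
0: .
1: .
2: 200
3: .
4: .
5: .
6: 951
7: 565 -> 610 -> 655 -> 349
8: 944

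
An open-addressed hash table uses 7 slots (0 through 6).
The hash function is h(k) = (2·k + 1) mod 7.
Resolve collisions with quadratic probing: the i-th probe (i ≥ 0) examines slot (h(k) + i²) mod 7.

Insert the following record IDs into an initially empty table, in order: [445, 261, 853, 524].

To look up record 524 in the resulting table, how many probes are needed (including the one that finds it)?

2

445: h=2 → slot 2
261: h=5 → slot 5
853: h=6 → slot 6
524: h=6, probe 6,0 → slot 0
Table: [524, ., 445, ., ., 261, 853]
Lookup 524: h=6, probe 6,0 → found at 0.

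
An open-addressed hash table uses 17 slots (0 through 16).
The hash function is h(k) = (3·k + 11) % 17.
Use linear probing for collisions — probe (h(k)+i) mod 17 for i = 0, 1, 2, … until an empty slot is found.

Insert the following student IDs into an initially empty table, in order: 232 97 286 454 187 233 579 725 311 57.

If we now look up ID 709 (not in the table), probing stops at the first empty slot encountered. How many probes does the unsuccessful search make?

232 hashes to 10; slot 10 is free => place at 10.
97 hashes to 13; slot 13 is free => place at 13.
286 hashes to 2; slot 2 is free => place at 2.
454 hashes to 13; 13 taken => place at 14.
187 hashes to 11; slot 11 is free => place at 11.
233 hashes to 13; 13,14 taken => place at 15.
579 hashes to 14; 14,15 taken => place at 16.
725 hashes to 10; 10,11 taken => place at 12.
311 hashes to 9; slot 9 is free => place at 9.
57 hashes to 12; 12,13,14,15,16 taken => place at 0.
Table: [57, _, 286, _, _, _, _, _, _, 311, 232, 187, 725, 97, 454, 233, 579]
Lookup 709: h=13, probe 13,14,15,16,0,1 → slot 1 empty, not found.

6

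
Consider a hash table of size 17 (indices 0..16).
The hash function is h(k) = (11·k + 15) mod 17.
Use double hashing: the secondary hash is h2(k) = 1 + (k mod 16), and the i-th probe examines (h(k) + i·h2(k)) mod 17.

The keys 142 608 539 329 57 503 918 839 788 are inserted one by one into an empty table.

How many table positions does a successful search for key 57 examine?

3

142: h=13 => slot 13
608: h=5 => slot 5
539: h=11 => slot 11
329: h=13, h2=10, probe 13,6 => slot 6
57: h=13, h2=10, probe 13,6,16 => slot 16
503: h=6, h2=8, probe 6,14 => slot 14
918: h=15 => slot 15
839: h=13, h2=8, probe 13,4 => slot 4
788: h=13, h2=5, probe 13,1 => slot 1
Table: [∅, 788, ∅, ∅, 839, 608, 329, ∅, ∅, ∅, ∅, 539, ∅, 142, 503, 918, 57]
Lookup 57: h=13, h2=10, probe 13,6,16 → found at 16.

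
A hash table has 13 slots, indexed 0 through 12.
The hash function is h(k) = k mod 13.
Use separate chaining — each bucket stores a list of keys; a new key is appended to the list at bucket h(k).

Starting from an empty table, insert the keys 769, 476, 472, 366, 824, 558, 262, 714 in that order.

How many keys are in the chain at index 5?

1

769 -> bucket 2
476 -> bucket 8
472 -> bucket 4
366 -> bucket 2 (collision)
824 -> bucket 5
558 -> bucket 12
262 -> bucket 2 (collision)
714 -> bucket 12 (collision)
Final buckets:
0: .
1: .
2: 769 -> 366 -> 262
3: .
4: 472
5: 824
6: .
7: .
8: 476
9: .
10: .
11: .
12: 558 -> 714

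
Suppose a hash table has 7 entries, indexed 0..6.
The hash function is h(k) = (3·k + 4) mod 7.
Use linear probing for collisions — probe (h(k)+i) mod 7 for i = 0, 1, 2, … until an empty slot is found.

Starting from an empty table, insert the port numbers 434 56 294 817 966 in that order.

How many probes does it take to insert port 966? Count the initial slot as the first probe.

5

434 hashes to 4; slot 4 is free => place at 4.
56 hashes to 4; 4 taken => place at 5.
294 hashes to 4; 4,5 taken => place at 6.
817 hashes to 5; 5,6 taken => place at 0.
966 hashes to 4; 4,5,6,0 taken => place at 1.
Table: [817, 966, —, —, 434, 56, 294]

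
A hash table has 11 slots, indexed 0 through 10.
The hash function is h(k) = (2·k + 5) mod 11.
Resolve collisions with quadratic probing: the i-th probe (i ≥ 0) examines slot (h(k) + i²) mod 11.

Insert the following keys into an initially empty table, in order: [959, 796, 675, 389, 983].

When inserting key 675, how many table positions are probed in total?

959 hashes to 9; slot 9 is free → place at 9.
796 hashes to 2; slot 2 is free → place at 2.
675 hashes to 2; 2 taken → place at 3.
389 hashes to 2; 2,3 taken → place at 6.
983 hashes to 2; 2,3,6 taken → place at 0.
Table: [983, ∅, 796, 675, ∅, ∅, 389, ∅, ∅, 959, ∅]

2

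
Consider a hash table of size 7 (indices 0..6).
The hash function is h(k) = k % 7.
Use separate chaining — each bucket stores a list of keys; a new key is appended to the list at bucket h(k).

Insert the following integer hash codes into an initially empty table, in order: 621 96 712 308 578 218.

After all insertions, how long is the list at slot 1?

Insert 621: h=5, bucket 5 empty -> new chain.
Insert 96: h=5, bucket 5 nonempty -> append to chain.
Insert 712: h=5, bucket 5 nonempty -> append to chain.
Insert 308: h=0, bucket 0 empty -> new chain.
Insert 578: h=4, bucket 4 empty -> new chain.
Insert 218: h=1, bucket 1 empty -> new chain.
Final buckets:
0: 308
1: 218
2: ∅
3: ∅
4: 578
5: 621 -> 96 -> 712
6: ∅

1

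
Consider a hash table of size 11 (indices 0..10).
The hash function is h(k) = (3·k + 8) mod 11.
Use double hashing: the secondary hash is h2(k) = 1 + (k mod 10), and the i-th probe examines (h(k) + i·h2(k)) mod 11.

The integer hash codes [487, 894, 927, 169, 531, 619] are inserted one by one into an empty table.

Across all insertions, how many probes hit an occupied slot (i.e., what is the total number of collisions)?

4

487 hashes to 6; slot 6 is free -> place at 6.
894 hashes to 6, h2=5; 6 taken -> place at 0.
927 hashes to 6, h2=8; 6 taken -> place at 3.
169 hashes to 9; slot 9 is free -> place at 9.
531 hashes to 6, h2=2; 6 taken -> place at 8.
619 hashes to 6, h2=10; 6 taken -> place at 5.
Table: [894, _, _, 927, _, 619, 487, _, 531, 169, _]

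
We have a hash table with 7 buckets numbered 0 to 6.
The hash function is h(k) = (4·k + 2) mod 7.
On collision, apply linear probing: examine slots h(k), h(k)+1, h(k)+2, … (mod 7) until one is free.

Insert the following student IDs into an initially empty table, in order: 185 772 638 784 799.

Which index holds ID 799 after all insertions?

1

Insert 185: h=0, slot 0 empty => index 0.
Insert 772: h=3, slot 3 empty => index 3.
Insert 638: h=6, slot 6 empty => index 6.
Insert 784: h=2, slot 2 empty => index 2.
Insert 799: h=6, slots 6,0 occupied => index 1.
Table: [185, 799, 784, 772, —, —, 638]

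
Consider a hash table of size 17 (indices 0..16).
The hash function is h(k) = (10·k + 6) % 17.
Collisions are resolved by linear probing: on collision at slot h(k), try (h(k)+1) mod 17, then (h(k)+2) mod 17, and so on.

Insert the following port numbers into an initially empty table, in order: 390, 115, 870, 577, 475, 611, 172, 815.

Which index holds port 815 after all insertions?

390 hashes to 13; slot 13 is free => place at 13.
115 hashes to 0; slot 0 is free => place at 0.
870 hashes to 2; slot 2 is free => place at 2.
577 hashes to 13; 13 taken => place at 14.
475 hashes to 13; 13,14 taken => place at 15.
611 hashes to 13; 13,14,15 taken => place at 16.
172 hashes to 9; slot 9 is free => place at 9.
815 hashes to 13; 13,14,15,16,0 taken => place at 1.
Table: [115, 815, 870, —, —, —, —, —, —, 172, —, —, —, 390, 577, 475, 611]

1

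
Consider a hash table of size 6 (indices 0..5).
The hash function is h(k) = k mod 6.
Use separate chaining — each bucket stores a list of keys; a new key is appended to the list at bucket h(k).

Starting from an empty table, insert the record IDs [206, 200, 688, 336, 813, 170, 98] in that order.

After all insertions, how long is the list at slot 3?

1

Insert 206: h=2, bucket 2 empty -> new chain.
Insert 200: h=2, bucket 2 nonempty -> append to chain.
Insert 688: h=4, bucket 4 empty -> new chain.
Insert 336: h=0, bucket 0 empty -> new chain.
Insert 813: h=3, bucket 3 empty -> new chain.
Insert 170: h=2, bucket 2 nonempty -> append to chain.
Insert 98: h=2, bucket 2 nonempty -> append to chain.
Final buckets:
0: 336
1: _
2: 206 -> 200 -> 170 -> 98
3: 813
4: 688
5: _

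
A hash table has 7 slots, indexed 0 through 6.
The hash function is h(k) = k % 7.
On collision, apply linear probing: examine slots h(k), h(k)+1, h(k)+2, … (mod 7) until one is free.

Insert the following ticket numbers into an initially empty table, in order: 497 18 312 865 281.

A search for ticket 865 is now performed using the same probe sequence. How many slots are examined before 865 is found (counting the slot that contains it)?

497: h=0 -> slot 0
18: h=4 -> slot 4
312: h=4, probe 4,5 -> slot 5
865: h=4, probe 4,5,6 -> slot 6
281: h=1 -> slot 1
Table: [497, 281, ∅, ∅, 18, 312, 865]
Lookup 865: h=4, probe 4,5,6 → found at 6.

3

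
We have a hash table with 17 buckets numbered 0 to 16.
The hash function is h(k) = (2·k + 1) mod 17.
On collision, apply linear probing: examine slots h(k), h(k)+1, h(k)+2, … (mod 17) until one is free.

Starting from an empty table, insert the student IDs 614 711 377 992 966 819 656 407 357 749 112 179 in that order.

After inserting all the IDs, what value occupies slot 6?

614 hashes to 5; slot 5 is free => place at 5.
711 hashes to 12; slot 12 is free => place at 12.
377 hashes to 7; slot 7 is free => place at 7.
992 hashes to 13; slot 13 is free => place at 13.
966 hashes to 12; 12,13 taken => place at 14.
819 hashes to 7; 7 taken => place at 8.
656 hashes to 4; slot 4 is free => place at 4.
407 hashes to 16; slot 16 is free => place at 16.
357 hashes to 1; slot 1 is free => place at 1.
749 hashes to 3; slot 3 is free => place at 3.
112 hashes to 4; 4,5 taken => place at 6.
179 hashes to 2; slot 2 is free => place at 2.
Table: [∅, 357, 179, 749, 656, 614, 112, 377, 819, ∅, ∅, ∅, 711, 992, 966, ∅, 407]

112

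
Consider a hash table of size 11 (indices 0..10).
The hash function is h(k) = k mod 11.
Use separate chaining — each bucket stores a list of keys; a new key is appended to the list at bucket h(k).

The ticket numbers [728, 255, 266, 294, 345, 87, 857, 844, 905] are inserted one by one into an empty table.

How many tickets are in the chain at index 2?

3

728 -> bucket 2
255 -> bucket 2 (collision)
266 -> bucket 2 (collision)
294 -> bucket 8
345 -> bucket 4
87 -> bucket 10
857 -> bucket 10 (collision)
844 -> bucket 8 (collision)
905 -> bucket 3
Final buckets:
0: .
1: .
2: 728 -> 255 -> 266
3: 905
4: 345
5: .
6: .
7: .
8: 294 -> 844
9: .
10: 87 -> 857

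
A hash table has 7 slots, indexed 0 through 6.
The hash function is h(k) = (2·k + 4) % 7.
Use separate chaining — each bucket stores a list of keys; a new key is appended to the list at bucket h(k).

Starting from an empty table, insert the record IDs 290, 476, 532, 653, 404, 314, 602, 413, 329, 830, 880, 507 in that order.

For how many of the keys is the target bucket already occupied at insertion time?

Insert 290: h=3, bucket 3 empty -> new chain.
Insert 476: h=4, bucket 4 empty -> new chain.
Insert 532: h=4, bucket 4 nonempty -> append to chain.
Insert 653: h=1, bucket 1 empty -> new chain.
Insert 404: h=0, bucket 0 empty -> new chain.
Insert 314: h=2, bucket 2 empty -> new chain.
Insert 602: h=4, bucket 4 nonempty -> append to chain.
Insert 413: h=4, bucket 4 nonempty -> append to chain.
Insert 329: h=4, bucket 4 nonempty -> append to chain.
Insert 830: h=5, bucket 5 empty -> new chain.
Insert 880: h=0, bucket 0 nonempty -> append to chain.
Insert 507: h=3, bucket 3 nonempty -> append to chain.
Final buckets:
0: 404 -> 880
1: 653
2: 314
3: 290 -> 507
4: 476 -> 532 -> 602 -> 413 -> 329
5: 830
6: —

6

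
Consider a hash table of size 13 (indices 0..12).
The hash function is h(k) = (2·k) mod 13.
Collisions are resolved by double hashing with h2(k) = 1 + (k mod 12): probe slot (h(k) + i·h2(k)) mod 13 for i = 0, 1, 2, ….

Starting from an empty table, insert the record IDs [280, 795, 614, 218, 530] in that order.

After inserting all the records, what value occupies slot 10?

530

Insert 280: h=1, slot 1 empty => index 1.
Insert 795: h=4, slot 4 empty => index 4.
Insert 614: h=6, slot 6 empty => index 6.
Insert 218: h=7, slot 7 empty => index 7.
Insert 530: h=7, h2=3, slot 7 occupied => index 10.
Table: [., 280, ., ., 795, ., 614, 218, ., ., 530, ., .]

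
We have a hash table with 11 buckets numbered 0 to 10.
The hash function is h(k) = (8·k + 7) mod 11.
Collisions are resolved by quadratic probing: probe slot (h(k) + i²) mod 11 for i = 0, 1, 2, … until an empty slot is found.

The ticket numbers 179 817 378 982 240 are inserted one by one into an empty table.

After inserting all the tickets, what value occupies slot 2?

Insert 179: h=9, slot 9 empty -> index 9.
Insert 817: h=9, slot 9 occupied -> index 10.
Insert 378: h=6, slot 6 empty -> index 6.
Insert 982: h=9, slots 9,10 occupied -> index 2.
Insert 240: h=2, slot 2 occupied -> index 3.
Table: [-, -, 982, 240, -, -, 378, -, -, 179, 817]

982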